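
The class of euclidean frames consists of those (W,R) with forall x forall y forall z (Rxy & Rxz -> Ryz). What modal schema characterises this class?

◇ψ → □◇ψ

The condition is the Euclidean property. The 5 schema ◇ψ → □◇ψ defines it.
Suppose ◇ψ→□◇ψ is valid. Take Rxy, Rxz and set V(ψ)={y}. Then ◇ψ at x, so □◇ψ at x, so ◇ψ at z, so some w with Rzw has ψ; w=y, i.e. Rzy. By symmetry of the argument, Ryz.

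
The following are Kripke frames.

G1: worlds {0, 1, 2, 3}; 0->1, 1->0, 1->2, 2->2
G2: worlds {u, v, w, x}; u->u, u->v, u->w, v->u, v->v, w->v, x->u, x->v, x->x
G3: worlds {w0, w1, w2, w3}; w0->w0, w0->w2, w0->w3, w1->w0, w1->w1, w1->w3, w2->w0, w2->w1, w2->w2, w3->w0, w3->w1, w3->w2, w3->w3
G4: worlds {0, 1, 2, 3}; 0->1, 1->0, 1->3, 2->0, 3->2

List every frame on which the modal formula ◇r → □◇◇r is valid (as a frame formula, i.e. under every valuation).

Frame correspondent (Sahlqvist): ∀x ∀y ∀z ((xRy ∧ xRz) → ∃w (y = w ∧ zR²w)) — i.e. a generalized confluence (Geach) condition.
G1: fails — 1R0, 1R2 but no w with 0=w and 2R²w.
G2: fails — uRw, uRw but no t with w=t and wR²t.
G3: satisfies the condition.
G4: fails — 1R3, 1R3 but no w with 3=w and 3R²w.
Valid on: G3.

G3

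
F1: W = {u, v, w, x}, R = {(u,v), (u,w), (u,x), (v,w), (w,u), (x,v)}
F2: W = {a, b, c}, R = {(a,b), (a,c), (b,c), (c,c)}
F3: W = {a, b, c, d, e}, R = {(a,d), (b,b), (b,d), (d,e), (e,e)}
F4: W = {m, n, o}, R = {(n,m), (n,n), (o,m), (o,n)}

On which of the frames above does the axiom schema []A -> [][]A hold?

The schema corresponds to transitivity: forall x forall y forall z (Rxy & Ryz -> Rxz).
F1: fails — Rwu and Ruv but not Rwv.
F2: holds.
F3: fails — Rad and Rde but not Rae.
F4: holds.

F2, F4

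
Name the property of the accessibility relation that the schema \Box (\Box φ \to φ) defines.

This schema is the T□ axiom.
It corresponds to shift-reflexivity: \forall x \forall y (Rxy \to Ryy).

shift-reflexivity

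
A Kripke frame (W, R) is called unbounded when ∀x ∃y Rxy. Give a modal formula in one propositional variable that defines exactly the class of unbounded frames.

□s → ◇s

This is seriality; the standard corresponding axiom is D: □s → ◇s.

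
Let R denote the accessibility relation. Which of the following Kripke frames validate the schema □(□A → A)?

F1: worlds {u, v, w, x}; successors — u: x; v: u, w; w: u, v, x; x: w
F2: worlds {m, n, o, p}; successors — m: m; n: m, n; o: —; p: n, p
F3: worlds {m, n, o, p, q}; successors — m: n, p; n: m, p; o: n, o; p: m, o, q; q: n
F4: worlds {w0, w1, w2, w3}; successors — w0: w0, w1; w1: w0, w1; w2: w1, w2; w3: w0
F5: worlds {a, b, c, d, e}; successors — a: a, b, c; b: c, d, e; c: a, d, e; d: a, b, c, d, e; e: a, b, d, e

F2, F4

This is the axiom for shift-reflexivity; its first-order frame correspondent is ∀x ∀y (Rxy → Ryy).
F1: fails — Rxw but not Rww.
F2: satisfies the condition.
F3: fails — Ron but not Rnn.
F4: satisfies the condition.
F5: fails — Rbc but not Rcc.
Valid on: F2, F4.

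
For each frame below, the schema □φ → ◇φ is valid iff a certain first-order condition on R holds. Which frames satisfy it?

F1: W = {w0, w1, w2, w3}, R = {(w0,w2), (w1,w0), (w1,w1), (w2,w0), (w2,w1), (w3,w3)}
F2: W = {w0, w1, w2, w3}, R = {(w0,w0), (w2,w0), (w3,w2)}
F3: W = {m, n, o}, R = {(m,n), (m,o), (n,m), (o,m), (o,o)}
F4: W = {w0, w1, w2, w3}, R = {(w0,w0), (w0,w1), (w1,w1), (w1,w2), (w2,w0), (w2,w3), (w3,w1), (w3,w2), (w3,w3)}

F1, F3, F4

The schema corresponds to seriality: ∀x ∃y Rxy.
F1: ✓.
F2: fails — world w1 has no successor.
F3: ✓.
F4: ✓.
Valid on: F1, F3, F4.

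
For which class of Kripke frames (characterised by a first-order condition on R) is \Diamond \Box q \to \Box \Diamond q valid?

Suppose ◇□q→□◇q is valid. Take Rxy, Rxz and set V(q)={w : Ryw}. Then □q at y so ◇□q at x, so □◇q at x, so ◇q at z, giving w with Rzw and Ryw.
Conversely, on a frame with convergence the schema holds at every world under every valuation.
So the correspondent is convergence.

convergence: \forall x \forall y \forall z (Rxy \wedge Rxz \to \exists w (Ryw \wedge Rzw))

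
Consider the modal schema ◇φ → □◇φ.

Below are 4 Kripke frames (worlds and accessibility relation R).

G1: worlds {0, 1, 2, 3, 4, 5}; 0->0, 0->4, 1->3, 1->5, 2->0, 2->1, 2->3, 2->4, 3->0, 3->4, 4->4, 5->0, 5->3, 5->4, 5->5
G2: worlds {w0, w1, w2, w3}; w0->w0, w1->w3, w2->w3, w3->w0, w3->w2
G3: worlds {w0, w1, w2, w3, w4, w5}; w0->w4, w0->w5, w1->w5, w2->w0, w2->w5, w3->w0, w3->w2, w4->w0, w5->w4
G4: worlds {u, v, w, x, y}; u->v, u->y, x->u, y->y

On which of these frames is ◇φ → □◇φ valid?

none

Frame correspondent (Sahlqvist): ∀x ∀y ∀z (Rxy ∧ Rxz → Ryz) — i.e. the Euclidean property.
G1: fails — R04 and R00 but not R40.
G2: fails — Rw1w3 and Rw1w3 but not Rw3w3.
G3: fails — Rw0w4 and Rw0w4 but not Rw4w4.
G4: fails — Ruv and Ruv but not Rvv.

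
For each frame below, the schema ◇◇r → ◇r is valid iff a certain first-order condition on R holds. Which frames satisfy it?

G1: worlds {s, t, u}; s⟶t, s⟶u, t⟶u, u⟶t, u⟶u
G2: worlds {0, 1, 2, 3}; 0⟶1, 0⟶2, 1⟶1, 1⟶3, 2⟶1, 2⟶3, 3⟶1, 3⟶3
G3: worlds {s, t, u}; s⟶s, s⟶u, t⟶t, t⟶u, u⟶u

G3

Frame correspondent (Sahlqvist): ∀x ∀y ∀z (Rxy ∧ Ryz → Rxz) — i.e. transitivity.
G1: fails — Rtu and Rut but not Rtt.
G2: fails — R02 and R23 but not R03.
G3: ✓.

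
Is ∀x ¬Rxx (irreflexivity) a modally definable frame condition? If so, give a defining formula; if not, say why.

Any modally definable frame class is closed under surjective bounded morphisms.
The 2-cycle (worlds w0,w1 with w0→w1→w0) is irreflexive, and the map sending every world to a single reflexive point • is a surjective bounded morphism (forth: every edge maps to (•,•); back: every world has a successor). So any modal formula valid on the 2-cycle is also valid on the reflexive point, which is not irreflexive.
So the class is not modally definable.

No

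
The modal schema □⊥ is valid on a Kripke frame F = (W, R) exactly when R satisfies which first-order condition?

emptiness of R: ∀x ∀y ¬Rxy

This schema is the Ver axiom.
It corresponds to emptiness of R: ∀x ∀y ¬Rxy.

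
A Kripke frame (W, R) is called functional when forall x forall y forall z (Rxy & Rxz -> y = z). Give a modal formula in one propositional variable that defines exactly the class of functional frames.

This is partial functionality; the standard corresponding axiom is CD: ◇ψ → □ψ.
Suppose ◇ψ→□ψ is valid. Take Rxy, Rxz and set V(ψ)={y}. Then ◇ψ at x, so □ψ at x, so ψ at z, i.e. z=y.

◇ψ → □ψ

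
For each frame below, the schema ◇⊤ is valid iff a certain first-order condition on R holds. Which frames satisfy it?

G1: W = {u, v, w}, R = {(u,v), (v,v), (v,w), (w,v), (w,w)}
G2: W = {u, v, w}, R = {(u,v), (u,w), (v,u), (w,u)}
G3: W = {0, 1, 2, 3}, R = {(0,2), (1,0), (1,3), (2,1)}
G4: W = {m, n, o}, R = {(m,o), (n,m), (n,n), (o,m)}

This is the axiom for seriality; its first-order frame correspondent is ∀x ∃y Rxy.
G1: condition met.
G2: condition met.
G3: fails — world 3 has no successor.
G4: condition met.
Valid on: G1, G2, G4.

G1, G2, G4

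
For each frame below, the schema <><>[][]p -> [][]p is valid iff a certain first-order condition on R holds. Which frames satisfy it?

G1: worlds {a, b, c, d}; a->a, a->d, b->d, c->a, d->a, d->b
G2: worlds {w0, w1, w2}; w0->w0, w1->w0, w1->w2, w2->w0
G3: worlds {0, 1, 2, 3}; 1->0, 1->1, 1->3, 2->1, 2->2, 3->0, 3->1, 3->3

Frame correspondent (Sahlqvist): forall x forall y forall z ((x R^2 y & x R^2 z) -> exists w (y R^2 w & z = w)) — i.e. a generalized confluence (Geach) condition.
G1: fails — aR²b, aR²d but no w with bR²w and d=w.
G2: condition met.
G3: fails — 1R²0, 1R²0 but no w with 0R²w and 0=w.
Valid on: G2.

G2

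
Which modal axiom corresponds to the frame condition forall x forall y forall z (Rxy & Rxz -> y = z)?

◇q → □q

The condition is partial functionality. The CD schema ◇q → □q defines it.
Suppose ◇q→□q is valid. Take Rxy, Rxz and set V(q)={y}. Then ◇q at x, so □q at x, so q at z, i.e. z=y.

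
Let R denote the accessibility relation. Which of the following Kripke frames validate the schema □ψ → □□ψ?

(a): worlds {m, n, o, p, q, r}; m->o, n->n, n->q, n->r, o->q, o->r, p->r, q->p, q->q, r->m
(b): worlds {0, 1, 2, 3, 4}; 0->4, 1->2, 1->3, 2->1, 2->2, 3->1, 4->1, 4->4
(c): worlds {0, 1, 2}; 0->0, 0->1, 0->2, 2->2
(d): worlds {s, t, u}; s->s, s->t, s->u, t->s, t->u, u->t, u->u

(c)

The schema corresponds to transitivity: ∀x ∀y ∀z (Rxy ∧ Ryz → Rxz).
(a): fails — Rnr and Rrm but not Rnm.
(b): fails — R31 and R12 but not R32.
(c): condition met.
(d): fails — Rut and Rts but not Rus.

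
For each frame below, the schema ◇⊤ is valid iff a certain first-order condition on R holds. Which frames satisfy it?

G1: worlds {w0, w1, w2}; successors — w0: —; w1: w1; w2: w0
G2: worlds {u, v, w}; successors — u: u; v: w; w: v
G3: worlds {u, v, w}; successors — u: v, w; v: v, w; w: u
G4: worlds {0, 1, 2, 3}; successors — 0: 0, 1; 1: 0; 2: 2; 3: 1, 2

This is the axiom for seriality; its first-order frame correspondent is ∀x ∃y Rxy.
G1: fails — world w0 has no successor.
G2: condition met.
G3: condition met.
G4: condition met.

G2, G3, G4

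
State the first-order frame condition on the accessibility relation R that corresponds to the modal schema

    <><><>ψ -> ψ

This is a Sahlqvist (Geach-type) schema ◇^3□^0ψ → □^0◇^0ψ.
Minimal-valuation argument: fix x; take any y with xR^3y and any z with xR^0z. Set V(ψ) to the set of worlds R-reachable from y in exactly 0 steps. Then □^0ψ holds at y, so the antecedent holds at x; validity forces ◇^0ψ at z, giving a w with zR^0w and yR^0w.
First-order correspondent: forall x forall y (x R^3 y -> exists w (y = w & x = w)).

forall x forall y (x R^3 y -> exists w (y = w & x = w))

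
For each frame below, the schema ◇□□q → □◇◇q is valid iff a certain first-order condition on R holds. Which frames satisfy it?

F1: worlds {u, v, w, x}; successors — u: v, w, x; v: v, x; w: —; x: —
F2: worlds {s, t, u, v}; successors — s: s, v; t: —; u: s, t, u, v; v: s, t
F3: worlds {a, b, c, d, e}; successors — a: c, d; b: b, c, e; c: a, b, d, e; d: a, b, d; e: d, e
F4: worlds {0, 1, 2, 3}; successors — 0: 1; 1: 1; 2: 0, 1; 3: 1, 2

F3, F4

Frame correspondent (Sahlqvist): ∀x ∀y ∀z ((xRy ∧ xRz) → ∃w (yR²w ∧ zR²w)) — i.e. a generalized confluence (Geach) condition.
F1: fails — uRv, uRw but no t with vR²t and wR²t.
F2: fails — uRs, uRt but no w with sR²w and tR²w.
F3: condition met.
F4: condition met.
Valid on: F3, F4.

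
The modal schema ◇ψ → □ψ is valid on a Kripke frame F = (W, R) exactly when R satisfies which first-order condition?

This is the CD axiom.
Its frame correspondent is partial functionality — ∀x ∀y ∀z (Rxy ∧ Rxz → y = z).

partial functionality: ∀x ∀y ∀z (Rxy ∧ Rxz → y = z)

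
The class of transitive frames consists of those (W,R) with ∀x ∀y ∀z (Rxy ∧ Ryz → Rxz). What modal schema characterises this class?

□ψ → □□ψ

A defining formula is □ψ → □□ψ (the 4 axiom).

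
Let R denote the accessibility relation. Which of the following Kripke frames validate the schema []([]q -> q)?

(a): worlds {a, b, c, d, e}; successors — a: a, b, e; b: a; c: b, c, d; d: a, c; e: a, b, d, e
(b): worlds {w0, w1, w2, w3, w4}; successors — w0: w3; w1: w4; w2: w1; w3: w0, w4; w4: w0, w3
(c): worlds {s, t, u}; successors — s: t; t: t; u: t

(c)

This is the axiom for shift-reflexivity; its first-order frame correspondent is forall x forall y (Rxy -> Ryy).
(a): fails — Reb but not Rbb.
(b): fails — Rw3w0 but not Rw0w0.
(c): ✓.
Valid on: (c).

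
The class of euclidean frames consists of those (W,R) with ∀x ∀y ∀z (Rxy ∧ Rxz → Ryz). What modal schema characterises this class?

The condition is the Euclidean property. The 5 schema ◇p → □◇p defines it.

◇p → □◇p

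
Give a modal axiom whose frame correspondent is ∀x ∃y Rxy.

□p → ◇p

The condition is seriality. The D schema □p → ◇p defines it.
Suppose □p→◇p is valid. At any x set V(p)=W. Then □p at x, so ◇p at x, so x has a successor.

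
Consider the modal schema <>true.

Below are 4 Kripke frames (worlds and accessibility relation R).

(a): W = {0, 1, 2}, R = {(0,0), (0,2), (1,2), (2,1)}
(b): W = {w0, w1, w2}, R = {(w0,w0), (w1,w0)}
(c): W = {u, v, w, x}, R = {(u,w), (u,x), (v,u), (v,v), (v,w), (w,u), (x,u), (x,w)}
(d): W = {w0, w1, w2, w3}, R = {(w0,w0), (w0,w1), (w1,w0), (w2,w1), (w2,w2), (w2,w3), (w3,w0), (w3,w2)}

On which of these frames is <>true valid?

(a), (c), (d)

The schema corresponds to seriality: forall x exists y Rxy.
(a): satisfies the condition.
(b): fails — world w2 has no successor.
(c): satisfies the condition.
(d): satisfies the condition.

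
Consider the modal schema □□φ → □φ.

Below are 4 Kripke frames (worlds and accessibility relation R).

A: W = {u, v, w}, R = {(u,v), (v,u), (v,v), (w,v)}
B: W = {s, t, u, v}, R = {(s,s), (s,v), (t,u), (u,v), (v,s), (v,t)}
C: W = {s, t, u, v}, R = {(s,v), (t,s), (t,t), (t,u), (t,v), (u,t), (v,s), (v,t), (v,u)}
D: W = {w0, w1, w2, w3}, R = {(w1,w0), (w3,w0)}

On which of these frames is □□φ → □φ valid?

A

The schema corresponds to density: ∀x ∀y (Rxy → ∃z (Rxz ∧ Rzy)).
A: satisfies the condition.
B: fails — Ruv but no z with Ruz and Rzv.
C: fails — Rsv but no z with Rsz and Rzv.
D: fails — Rw1w0 but no z with Rw1z and Rzw0.
Valid on: A.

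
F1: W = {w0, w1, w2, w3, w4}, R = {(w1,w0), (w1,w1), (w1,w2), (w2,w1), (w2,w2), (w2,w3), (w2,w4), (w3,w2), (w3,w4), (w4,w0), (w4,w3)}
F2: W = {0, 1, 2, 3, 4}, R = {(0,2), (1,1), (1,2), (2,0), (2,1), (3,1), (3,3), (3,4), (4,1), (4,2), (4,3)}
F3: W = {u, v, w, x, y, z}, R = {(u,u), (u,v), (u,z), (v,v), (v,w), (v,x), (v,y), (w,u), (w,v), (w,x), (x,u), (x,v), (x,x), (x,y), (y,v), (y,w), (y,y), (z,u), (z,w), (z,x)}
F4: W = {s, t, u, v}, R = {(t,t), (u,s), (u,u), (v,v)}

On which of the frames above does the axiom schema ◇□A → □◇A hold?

The schema corresponds to convergence: ∀x ∀y ∀z (Rxy ∧ Rxz → ∃w (Ryw ∧ Rzw)).
F1: fails — Rw1w2 and Rw1w0 but w2 and w0 have no common successor.
F2: condition met.
F3: condition met.
F4: fails — Rus and Rus but s and s have no common successor.

F2, F3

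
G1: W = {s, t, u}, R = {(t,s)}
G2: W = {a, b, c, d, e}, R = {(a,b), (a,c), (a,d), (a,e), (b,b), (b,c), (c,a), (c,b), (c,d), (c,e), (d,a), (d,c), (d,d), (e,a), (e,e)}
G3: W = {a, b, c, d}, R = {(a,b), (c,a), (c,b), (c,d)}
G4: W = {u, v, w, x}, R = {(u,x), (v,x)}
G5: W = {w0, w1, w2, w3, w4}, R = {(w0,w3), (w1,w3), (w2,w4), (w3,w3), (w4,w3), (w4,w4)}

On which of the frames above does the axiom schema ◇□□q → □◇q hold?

The schema corresponds to a generalized confluence (Geach) condition: ∀x ∀y ∀z ((xRy ∧ xRz) → ∃w (yR²w ∧ zRw)).
G1: fails — tRs, tRs but no w with sR²w and sRw.
G2: ✓.
G3: fails — aRb, aRb but no w with bR²w and bRw.
G4: fails — uRx, uRx but no t with xR²t and xRt.
G5: ✓.

G2, G5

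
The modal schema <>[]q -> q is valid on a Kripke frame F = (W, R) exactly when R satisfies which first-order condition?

symmetry: forall x forall y (Rxy -> Ryx)

Replacing q by ¬q and contraposing gives the equivalent schema q → □◇q.
Suppose q→□◇q is valid. Take Rxy and set V(q)={x}. Then q at x, so □◇q at x, so ◇q at y, so some z with Ryz has q; z=x, i.e. Ryx.
The converse is a direct semantic check.
So the correspondent is symmetry.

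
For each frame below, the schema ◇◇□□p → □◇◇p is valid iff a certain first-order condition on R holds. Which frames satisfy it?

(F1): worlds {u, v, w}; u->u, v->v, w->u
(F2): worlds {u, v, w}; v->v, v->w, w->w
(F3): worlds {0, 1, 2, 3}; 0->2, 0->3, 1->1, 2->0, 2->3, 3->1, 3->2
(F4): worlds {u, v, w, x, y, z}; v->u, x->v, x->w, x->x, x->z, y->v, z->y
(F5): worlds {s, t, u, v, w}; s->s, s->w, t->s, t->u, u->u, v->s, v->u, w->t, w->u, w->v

The schema corresponds to a generalized confluence (Geach) condition: ∀x ∀y ∀z ((xR²y ∧ xRz) → ∃w (yR²w ∧ zR²w)).
(F1): holds.
(F2): holds.
(F3): holds.
(F4): fails — xR²u, xRv but no t with uR²t and vR²t.
(F5): holds.
Valid on: (F1), (F2), (F3), (F5).

(F1), (F2), (F3), (F5)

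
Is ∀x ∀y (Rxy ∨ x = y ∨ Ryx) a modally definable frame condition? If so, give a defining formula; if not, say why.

Any modally definable frame class is closed under disjoint unions.
Take 2 disjoint single-world reflexive frames: each is trivially connected, but their disjoint union has 2 worlds with no edge between distinct components, so it is not connected.
So the class is not modally definable.

No — not modally definable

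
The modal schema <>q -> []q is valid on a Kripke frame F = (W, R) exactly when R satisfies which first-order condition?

partial functionality

Suppose ◇q→□q is valid. Take Rxy, Rxz and set V(q)={y}. Then ◇q at x, so □q at x, so q at z, i.e. z=y.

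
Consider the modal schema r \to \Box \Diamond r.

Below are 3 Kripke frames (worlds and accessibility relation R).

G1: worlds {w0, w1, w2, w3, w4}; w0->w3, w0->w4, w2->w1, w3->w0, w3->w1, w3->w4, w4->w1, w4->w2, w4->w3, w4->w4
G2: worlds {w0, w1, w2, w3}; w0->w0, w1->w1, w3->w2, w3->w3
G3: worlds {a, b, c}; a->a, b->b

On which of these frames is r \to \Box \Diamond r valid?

Frame correspondent (Sahlqvist): \forall x \forall y (Rxy \to Ryx) — i.e. symmetry.
G1: fails — Rw0w4 but not Rw4w0.
G2: fails — Rw3w2 but not Rw2w3.
G3: holds.

G3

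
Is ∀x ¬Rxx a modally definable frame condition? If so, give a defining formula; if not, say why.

Not definable by any modal formula

Modal frame validity is preserved under surjective bounded morphisms.
The 3-cycle (worlds a,b,c with a→b→c→a) is irreflexive, and the map sending every world to a single reflexive point • is a surjective bounded morphism (forth: every edge maps to (•,•); back: every world has a successor). So any modal formula valid on the 3-cycle is also valid on the reflexive point, which is not irreflexive.
Hence irreflexivity is not modally definable.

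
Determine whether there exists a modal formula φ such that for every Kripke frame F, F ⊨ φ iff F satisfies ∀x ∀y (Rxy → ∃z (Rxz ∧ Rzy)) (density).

Definable; □□q → □q defines it

This is a Sahlqvist condition; the C4 axiom □□q → □q defines it.
Suppose □□q→□q is valid. Take Rxy and set V(q)={w : xR²w}. Then □□q at x, so □q at x, so q at y, i.e. ∃z(Rxz∧Rzy).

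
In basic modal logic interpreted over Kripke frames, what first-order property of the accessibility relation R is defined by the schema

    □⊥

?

Emptiness of R

□⊥ is valid iff no world has any successor (otherwise □⊥ fails at any world with one).
The converse is a direct semantic check.
Frame condition: ∀x ∀y ¬Rxy.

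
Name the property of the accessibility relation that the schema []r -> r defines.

This schema is the T axiom.
Its frame correspondent is reflexivity — forall x Rxx.

reflexivity: forall x Rxx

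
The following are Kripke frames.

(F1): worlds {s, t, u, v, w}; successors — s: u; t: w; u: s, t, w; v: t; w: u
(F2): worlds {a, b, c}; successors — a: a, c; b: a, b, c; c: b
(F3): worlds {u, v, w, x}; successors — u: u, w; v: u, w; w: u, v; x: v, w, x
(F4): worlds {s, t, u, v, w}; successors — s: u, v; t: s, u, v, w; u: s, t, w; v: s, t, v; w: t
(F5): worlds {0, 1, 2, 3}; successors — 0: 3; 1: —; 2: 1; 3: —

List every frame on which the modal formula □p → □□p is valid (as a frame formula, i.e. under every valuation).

This is the axiom for transitivity; its first-order frame correspondent is ∀x ∀y ∀z (Rxy ∧ Ryz → Rxz).
(F1): fails — Ruw and Rwu but not Ruu.
(F2): fails — Rcb and Rbc but not Rcc.
(F3): fails — Rxw and Rwu but not Rxu.
(F4): fails — Rwt and Rtv but not Rwv.
(F5): ✓.
Valid on: (F5).

(F5)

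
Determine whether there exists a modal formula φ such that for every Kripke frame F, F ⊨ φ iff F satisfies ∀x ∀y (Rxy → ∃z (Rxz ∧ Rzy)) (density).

Yes, by □□p → □p

Yes: it is density, defined by the C4 schema □□p → □p.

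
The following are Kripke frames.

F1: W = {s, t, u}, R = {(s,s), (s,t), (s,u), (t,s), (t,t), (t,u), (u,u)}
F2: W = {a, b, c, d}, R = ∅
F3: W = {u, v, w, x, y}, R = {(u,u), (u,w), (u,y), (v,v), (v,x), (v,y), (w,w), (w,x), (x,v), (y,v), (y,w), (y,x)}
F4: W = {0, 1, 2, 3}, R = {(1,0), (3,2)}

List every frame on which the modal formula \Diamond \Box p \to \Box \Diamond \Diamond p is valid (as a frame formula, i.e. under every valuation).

The schema corresponds to a generalized confluence (Geach) condition: \forall x \forall y \forall z ((xRy \wedge xRz) \to \exists w (yRw \wedge z R^2 w)).
F1: condition met.
F2: condition met.
F3: condition met.
F4: fails — 1R0, 1R0 but no w with 0Rw and 0R²w.
Valid on: F1, F2, F3.

F1, F2, F3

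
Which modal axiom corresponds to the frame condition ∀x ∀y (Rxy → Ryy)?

A defining formula is □(□s → s) (the T□ axiom).
Suppose □(□s→s) is valid. Take Rxy and set V(s)={w : Ryw}. Then at y, □s holds; since □(□s→s) at x, □s→s at y, so s at y, i.e. Ryy.

□(□s → s)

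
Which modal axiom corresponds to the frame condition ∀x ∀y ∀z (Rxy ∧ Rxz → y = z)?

◇p → □p

A defining formula is ◇p → □p (the CD axiom).
Suppose ◇p→□p is valid. Take Rxy, Rxz and set V(p)={y}. Then ◇p at x, so □p at x, so p at z, i.e. z=y.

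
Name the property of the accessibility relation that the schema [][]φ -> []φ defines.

Suppose □□φ→□φ is valid. Take Rxy and set V(φ)={w : xR²w}. Then □□φ at x, so □φ at x, so φ at y, i.e. ∃z(Rxz∧Rzy).
The converse is a direct semantic check.
So the correspondent is density.

density: forall x forall y (Rxy -> exists z (Rxz & Rzy))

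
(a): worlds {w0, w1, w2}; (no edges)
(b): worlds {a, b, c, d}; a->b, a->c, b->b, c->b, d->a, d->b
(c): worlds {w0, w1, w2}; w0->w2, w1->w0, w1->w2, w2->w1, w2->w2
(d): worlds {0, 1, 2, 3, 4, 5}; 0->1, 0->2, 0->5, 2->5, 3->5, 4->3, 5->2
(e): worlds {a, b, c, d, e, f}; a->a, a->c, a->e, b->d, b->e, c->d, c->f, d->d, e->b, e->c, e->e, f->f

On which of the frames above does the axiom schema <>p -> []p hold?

Frame correspondent (Sahlqvist): forall x forall y forall z (Rxy & Rxz -> y = z) — i.e. partial functionality.
(a): ✓.
(b): fails — a sees both b and c.
(c): fails — w1 sees both w0 and w2.
(d): fails — 0 sees both 1 and 2.
(e): fails — a sees both a and c.

(a)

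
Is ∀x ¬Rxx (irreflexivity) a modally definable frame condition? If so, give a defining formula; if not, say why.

Not modally definable

Any modally definable frame class is closed under surjective bounded morphisms.
The 2-cycle (worlds w0,w1 with w0→w1→w0) is irreflexive, and the map sending every world to a single reflexive point • is a surjective bounded morphism (forth: every edge maps to (•,•); back: every world has a successor). So any modal formula valid on the 2-cycle is also valid on the reflexive point, which is not irreflexive.
So the class is not modally definable.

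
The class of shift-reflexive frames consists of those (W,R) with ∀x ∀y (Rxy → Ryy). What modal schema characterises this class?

The condition is shift-reflexivity. The T□ schema □(□p → p) defines it.
Suppose □(□p→p) is valid. Take Rxy and set V(p)={w : Ryw}. Then at y, □p holds; since □(□p→p) at x, □p→p at y, so p at y, i.e. Ryy.

□(□p → p)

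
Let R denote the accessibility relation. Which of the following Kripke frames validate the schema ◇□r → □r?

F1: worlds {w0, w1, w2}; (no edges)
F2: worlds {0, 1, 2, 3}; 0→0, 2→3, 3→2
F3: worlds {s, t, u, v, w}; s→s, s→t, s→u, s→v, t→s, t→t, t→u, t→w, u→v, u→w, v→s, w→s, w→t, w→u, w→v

F1

Frame correspondent (Sahlqvist): ∀x ∀y ∀z (Rxy ∧ Rxz → Ryz) — i.e. the Euclidean property.
F1: ✓.
F2: fails — R23 and R23 but not R33.
F3: fails — Rsv and Rsv but not Rvv.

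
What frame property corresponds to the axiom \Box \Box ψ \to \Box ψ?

This is the C4 axiom.
It corresponds to density: \forall x \forall y (Rxy \to \exists z (Rxz \wedge Rzy)).

density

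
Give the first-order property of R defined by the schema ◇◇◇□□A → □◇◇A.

This is a Sahlqvist (Geach-type) schema ◇^3□^2A → □^1◇^2A.
First-order correspondent: ∀x ∀y ∀z ((xR³y ∧ xRz) → ∃w (yR²w ∧ zR²w)).

∀x ∀y ∀z ((xR³y ∧ xRz) → ∃w (yR²w ∧ zR²w))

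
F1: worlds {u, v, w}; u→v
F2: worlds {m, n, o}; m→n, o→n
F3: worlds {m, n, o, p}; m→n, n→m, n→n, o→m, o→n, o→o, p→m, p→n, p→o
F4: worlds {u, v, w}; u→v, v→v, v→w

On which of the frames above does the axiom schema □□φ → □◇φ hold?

Frame correspondent (Sahlqvist): ∀x ∀z (xRz → ∃w (xR²w ∧ zRw)) — i.e. a generalized confluence (Geach) condition.
F1: fails — uRv but no t with uR²t and vRt.
F2: fails — mRn but no w with mR²w and nRw.
F3: ✓.
F4: fails — vRw but no t with vR²t and wRt.

F3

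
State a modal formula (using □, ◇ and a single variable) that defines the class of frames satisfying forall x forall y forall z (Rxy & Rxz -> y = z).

This is partial functionality; the standard corresponding axiom is CD: ◇r → □r.
Suppose ◇r→□r is valid. Take Rxy, Rxz and set V(r)={y}. Then ◇r at x, so □r at x, so r at z, i.e. z=y.

◇r → □r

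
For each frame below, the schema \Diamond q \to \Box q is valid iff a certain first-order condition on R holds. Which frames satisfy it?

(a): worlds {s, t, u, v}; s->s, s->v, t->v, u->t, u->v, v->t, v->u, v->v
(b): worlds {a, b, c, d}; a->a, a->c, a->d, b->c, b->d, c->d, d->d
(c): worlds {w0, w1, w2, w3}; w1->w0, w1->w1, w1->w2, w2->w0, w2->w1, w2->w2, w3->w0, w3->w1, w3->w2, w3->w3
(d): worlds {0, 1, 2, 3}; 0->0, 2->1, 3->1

(d)

The schema corresponds to partial functionality: \forall x \forall y \forall z (Rxy \wedge Rxz \to y = z).
(a): fails — s sees both s and v.
(b): fails — a sees both a and c.
(c): fails — w1 sees both w0 and w1.
(d): holds.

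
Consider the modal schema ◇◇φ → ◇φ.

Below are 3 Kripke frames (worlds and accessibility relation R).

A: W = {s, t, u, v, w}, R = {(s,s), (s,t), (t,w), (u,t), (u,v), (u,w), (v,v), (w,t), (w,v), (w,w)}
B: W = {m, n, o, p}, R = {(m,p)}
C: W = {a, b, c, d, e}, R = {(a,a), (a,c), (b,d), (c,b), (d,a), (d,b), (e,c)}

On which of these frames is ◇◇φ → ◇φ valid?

B

Frame correspondent (Sahlqvist): ∀x ∀y ∀z (Rxy ∧ Ryz → Rxz) — i.e. transitivity.
A: fails — Rtw and Rwt but not Rtt.
B: ✓.
C: fails — Rec and Rcb but not Reb.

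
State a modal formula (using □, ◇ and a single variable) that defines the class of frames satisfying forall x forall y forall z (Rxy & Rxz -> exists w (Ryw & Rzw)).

◇□ψ → □◇ψ

A defining formula is ◇□ψ → □◇ψ (the .2 axiom).
Suppose ◇□ψ→□◇ψ is valid. Take Rxy, Rxz and set V(ψ)={w : Ryw}. Then □ψ at y so ◇□ψ at x, so □◇ψ at x, so ◇ψ at z, giving w with Rzw and Ryw.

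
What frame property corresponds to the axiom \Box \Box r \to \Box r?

This schema is the C4 axiom.
Its frame correspondent is density — \forall x \forall y (Rxy \to \exists z (Rxz \wedge Rzy)).

Density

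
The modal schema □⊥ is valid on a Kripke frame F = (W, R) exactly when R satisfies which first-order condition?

Emptiness of R

This schema is the Ver axiom.
It corresponds to emptiness of R: ∀x ∀y ¬Rxy.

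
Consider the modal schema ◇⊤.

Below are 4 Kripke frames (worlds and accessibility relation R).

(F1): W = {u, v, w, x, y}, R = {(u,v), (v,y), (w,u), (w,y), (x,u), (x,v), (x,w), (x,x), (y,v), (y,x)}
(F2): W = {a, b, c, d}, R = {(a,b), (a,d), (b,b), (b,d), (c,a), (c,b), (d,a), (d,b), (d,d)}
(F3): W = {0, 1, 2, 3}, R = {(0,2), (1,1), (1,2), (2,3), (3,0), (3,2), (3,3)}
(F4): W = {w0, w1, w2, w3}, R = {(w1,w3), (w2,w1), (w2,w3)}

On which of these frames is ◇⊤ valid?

(F1), (F2), (F3)

Frame correspondent (Sahlqvist): ∀x ∃y Rxy — i.e. seriality.
(F1): ✓.
(F2): ✓.
(F3): ✓.
(F4): fails — world w0 has no successor.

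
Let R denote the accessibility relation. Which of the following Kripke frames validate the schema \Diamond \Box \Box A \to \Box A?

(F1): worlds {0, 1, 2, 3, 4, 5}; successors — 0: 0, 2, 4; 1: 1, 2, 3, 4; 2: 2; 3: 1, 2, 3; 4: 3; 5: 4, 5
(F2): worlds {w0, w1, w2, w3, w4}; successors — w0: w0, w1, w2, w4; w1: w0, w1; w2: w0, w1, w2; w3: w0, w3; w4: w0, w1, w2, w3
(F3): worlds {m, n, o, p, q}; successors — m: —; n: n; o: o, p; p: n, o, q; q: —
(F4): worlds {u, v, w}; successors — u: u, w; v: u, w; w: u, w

This is the axiom for a generalized confluence (Geach) condition; its first-order frame correspondent is \forall x \forall y \forall z ((xRy \wedge xRz) \to \exists w (y R^2 w \wedge z = w)).
(F1): fails — 0R2, 0R0 but no w with 2R²w and 0=w.
(F2): fails — w4Rw1, w4Rw3 but no w with w1R²w and w3=w.
(F3): fails — pRn, pRo but no w with nR²w and o=w.
(F4): ✓.

(F4)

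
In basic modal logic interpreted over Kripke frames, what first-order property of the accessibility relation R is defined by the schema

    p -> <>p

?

Reflexivity

Replacing p by ¬p and contraposing gives the equivalent schema □p → p.
Suppose □p→p is valid. At any x set V(p)={w : Rxw}. Then □p holds at x, so p holds at x, i.e. Rxx.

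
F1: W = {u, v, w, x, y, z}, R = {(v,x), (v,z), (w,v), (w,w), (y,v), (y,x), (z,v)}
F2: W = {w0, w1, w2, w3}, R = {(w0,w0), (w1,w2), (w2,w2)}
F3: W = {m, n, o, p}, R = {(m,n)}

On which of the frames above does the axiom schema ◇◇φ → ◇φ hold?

Frame correspondent (Sahlqvist): ∀x ∀y ∀z (Rxy ∧ Ryz → Rxz) — i.e. transitivity.
F1: fails — Rvz and Rzv but not Rvv.
F2: ✓.
F3: ✓.
Valid on: F2, F3.

F2, F3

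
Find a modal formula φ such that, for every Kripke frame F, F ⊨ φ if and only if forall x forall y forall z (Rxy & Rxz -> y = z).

This is partial functionality; the standard corresponding axiom is CD: ◇q → □q.

◇q → □q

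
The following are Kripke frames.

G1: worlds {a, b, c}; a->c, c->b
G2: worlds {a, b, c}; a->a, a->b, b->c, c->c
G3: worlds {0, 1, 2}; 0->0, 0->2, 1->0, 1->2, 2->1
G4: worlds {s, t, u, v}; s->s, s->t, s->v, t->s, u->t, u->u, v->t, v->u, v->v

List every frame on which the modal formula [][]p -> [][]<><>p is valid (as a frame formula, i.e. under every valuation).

G2, G3, G4

This is the axiom for a generalized confluence (Geach) condition; its first-order frame correspondent is forall x forall z (x R^2 z -> exists w (x R^2 w & z R^2 w)).
G1: fails — aR²b but no w with aR²w and bR²w.
G2: ✓.
G3: ✓.
G4: ✓.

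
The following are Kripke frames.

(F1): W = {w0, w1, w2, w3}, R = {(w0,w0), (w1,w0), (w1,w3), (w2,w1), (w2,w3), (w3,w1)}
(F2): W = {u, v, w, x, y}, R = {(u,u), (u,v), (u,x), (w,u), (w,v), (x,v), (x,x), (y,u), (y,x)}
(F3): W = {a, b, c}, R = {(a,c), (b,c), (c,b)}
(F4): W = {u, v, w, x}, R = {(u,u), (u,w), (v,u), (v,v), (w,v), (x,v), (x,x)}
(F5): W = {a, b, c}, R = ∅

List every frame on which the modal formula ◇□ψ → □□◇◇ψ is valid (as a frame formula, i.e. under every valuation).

Frame correspondent (Sahlqvist): ∀x ∀y ∀z ((xRy ∧ xR²z) → ∃w (yRw ∧ zR²w)) — i.e. a generalized confluence (Geach) condition.
(F1): fails — w1Rw3, w1R²w0 but no w with w3Rw and w0R²w.
(F2): fails — uRu, uR²v but no t with uRt and vR²t.
(F3): holds.
(F4): holds.
(F5): holds.

(F3), (F4), (F5)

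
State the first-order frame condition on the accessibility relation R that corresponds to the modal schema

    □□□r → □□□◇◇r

This is a Sahlqvist (Geach-type) schema ◇^0□^3r → □^3◇^2r.
Minimal-valuation argument: fix x; take any y with xR^0y and any z with xR^3z. Set V(r) to the set of worlds R-reachable from y in exactly 3 steps. Then □^3r holds at y, so the antecedent holds at x; validity forces ◇^2r at z, giving a w with zR^2w and yR^3w.
First-order correspondent: ∀x ∀z (xR³z → ∃w (xR³w ∧ zR²w)).

∀x ∀z (xR³z → ∃w (xR³w ∧ zR²w))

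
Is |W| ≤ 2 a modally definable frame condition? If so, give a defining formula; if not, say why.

Modal frame validity is preserved under disjoint unions.
Any modal formula valid on each of 3 disjoint one-world frames is valid on their disjoint union (validity is preserved under disjoint unions). Each one-world frame has |W|=1≤2, but the union has |W|=3.
So no modal formula (or set of formulas) defines exactly the |W|≤2 frames.

No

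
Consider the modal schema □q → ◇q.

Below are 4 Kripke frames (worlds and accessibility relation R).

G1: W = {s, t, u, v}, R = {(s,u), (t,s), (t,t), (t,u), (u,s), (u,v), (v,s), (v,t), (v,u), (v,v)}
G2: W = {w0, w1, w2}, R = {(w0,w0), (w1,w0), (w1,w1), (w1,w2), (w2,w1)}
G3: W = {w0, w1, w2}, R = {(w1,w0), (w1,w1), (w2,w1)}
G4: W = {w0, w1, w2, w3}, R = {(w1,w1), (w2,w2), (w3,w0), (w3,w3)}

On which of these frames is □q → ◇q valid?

Frame correspondent (Sahlqvist): ∀x ∃y Rxy — i.e. seriality.
G1: condition met.
G2: condition met.
G3: fails — world w0 has no successor.
G4: fails — world w0 has no successor.
Valid on: G1, G2.

G1, G2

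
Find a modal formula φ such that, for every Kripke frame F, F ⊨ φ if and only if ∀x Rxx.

□q → q

This is reflexivity; the standard corresponding axiom is T: □q → q.
Suppose □q→q is valid. At any x set V(q)={w : Rxw}. Then □q holds at x, so q holds at x, i.e. Rxx.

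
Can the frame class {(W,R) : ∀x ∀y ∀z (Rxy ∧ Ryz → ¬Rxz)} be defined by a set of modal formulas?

Not modally definable

If a class were modally definable it would be closed under surjective bounded morphisms (Goldblatt–Thomason).
The 5-cycle (worlds 0,1,2,3,4 with 0→1→2→3→4→0) is intransitive. Mapping every world to a single reflexive point • is a surjective bounded morphism; the reflexive point is not intransitive (R••∧R•• but R••).
Hence intransitivity is not modally definable.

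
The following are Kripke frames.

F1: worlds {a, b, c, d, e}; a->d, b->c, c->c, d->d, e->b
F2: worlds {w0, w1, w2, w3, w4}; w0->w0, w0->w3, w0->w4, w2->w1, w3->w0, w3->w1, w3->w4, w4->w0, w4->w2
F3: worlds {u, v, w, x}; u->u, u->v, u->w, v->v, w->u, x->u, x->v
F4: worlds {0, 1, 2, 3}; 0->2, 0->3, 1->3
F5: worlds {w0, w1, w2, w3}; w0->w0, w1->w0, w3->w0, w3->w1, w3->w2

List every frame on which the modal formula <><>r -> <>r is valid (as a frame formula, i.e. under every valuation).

F4, F5

Frame correspondent (Sahlqvist): forall x forall y forall z (Rxy & Ryz -> Rxz) — i.e. transitivity.
F1: fails — Reb and Rbc but not Rec.
F2: fails — Rw0w4 and Rw4w2 but not Rw0w2.
F3: fails — Rwu and Ruv but not Rwv.
F4: ✓.
F5: ✓.
Valid on: F4, F5.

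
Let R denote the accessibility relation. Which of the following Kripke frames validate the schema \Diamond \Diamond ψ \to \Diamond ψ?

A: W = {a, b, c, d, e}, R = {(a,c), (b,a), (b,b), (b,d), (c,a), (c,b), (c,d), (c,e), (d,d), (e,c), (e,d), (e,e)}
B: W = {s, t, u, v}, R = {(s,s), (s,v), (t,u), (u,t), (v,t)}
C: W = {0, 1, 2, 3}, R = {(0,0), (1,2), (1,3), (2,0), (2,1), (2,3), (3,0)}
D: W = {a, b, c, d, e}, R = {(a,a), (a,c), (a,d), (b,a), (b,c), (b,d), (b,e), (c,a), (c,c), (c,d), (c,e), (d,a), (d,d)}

Frame correspondent (Sahlqvist): \forall x \forall y \forall z (Rxy \wedge Ryz \to Rxz) — i.e. transitivity.
A: fails — Rec and Rcb but not Reb.
B: fails — Rut and Rtu but not Ruu.
C: fails — R12 and R20 but not R10.
D: fails — Rac and Rce but not Rae.
Valid on no frame.

none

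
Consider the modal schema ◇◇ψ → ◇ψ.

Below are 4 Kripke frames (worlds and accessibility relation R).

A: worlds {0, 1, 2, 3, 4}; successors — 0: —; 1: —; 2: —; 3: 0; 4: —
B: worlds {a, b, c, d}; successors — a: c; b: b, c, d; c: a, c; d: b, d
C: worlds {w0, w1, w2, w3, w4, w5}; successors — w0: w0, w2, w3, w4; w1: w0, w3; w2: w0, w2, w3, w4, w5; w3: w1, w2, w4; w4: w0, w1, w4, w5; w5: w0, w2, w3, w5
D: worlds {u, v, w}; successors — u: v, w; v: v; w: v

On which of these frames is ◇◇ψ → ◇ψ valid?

A, D

Frame correspondent (Sahlqvist): ∀x ∀y ∀z (Rxy ∧ Ryz → Rxz) — i.e. transitivity.
A: satisfies the condition.
B: fails — Rbc and Rca but not Rba.
C: fails — Rw3w1 and Rw1w3 but not Rw3w3.
D: satisfies the condition.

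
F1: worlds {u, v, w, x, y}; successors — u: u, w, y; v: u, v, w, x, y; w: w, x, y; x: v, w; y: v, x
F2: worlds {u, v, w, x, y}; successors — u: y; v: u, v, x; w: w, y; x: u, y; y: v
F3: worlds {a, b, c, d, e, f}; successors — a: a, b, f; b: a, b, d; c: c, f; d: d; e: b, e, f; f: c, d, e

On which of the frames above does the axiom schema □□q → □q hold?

Frame correspondent (Sahlqvist): ∀x ∀y (Rxy → ∃z (Rxz ∧ Rzy)) — i.e. density.
F1: satisfies the condition.
F2: fails — Rxu but no z with Rxz and Rzu.
F3: satisfies the condition.

F1, F3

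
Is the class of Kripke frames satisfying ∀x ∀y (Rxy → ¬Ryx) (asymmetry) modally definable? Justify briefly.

If a class were modally definable it would be closed under surjective bounded morphisms (Goldblatt–Thomason).
The 4-cycle (worlds s,t,u,v with s→t→u→v→s) is asymmetric. Mapping every world to a single reflexive point • is a surjective bounded morphism, and the reflexive point is not asymmetric (R•• but asymmetry requires ¬R••).
So the class is not modally definable.

Not modally definable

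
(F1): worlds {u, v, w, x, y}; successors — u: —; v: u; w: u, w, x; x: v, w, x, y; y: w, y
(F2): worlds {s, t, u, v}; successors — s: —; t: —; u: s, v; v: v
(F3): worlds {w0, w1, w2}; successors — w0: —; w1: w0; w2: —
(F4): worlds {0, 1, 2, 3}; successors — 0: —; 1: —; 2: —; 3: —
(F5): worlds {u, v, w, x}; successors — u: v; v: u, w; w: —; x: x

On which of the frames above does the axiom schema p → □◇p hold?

(F4)

Frame correspondent (Sahlqvist): ∀x ∀y (Rxy → Ryx) — i.e. symmetry.
(F1): fails — Rwu but not Ruw.
(F2): fails — Rus but not Rsu.
(F3): fails — Rw1w0 but not Rw0w1.
(F4): holds.
(F5): fails — Rvw but not Rwv.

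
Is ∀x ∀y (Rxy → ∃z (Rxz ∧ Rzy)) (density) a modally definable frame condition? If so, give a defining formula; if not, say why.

The condition is density. A defining modal formula is □□q → □q.

Yes — defined by □□q → □q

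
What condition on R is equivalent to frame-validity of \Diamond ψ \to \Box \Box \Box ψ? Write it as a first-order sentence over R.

\forall x \forall y \forall z ((xRy \wedge x R^3 z) \to \exists w (y = w \wedge z = w))

This is a Sahlqvist (Geach-type) schema ◇^1□^0ψ → □^3◇^0ψ.
First-order correspondent: \forall x \forall y \forall z ((xRy \wedge x R^3 z) \to \exists w (y = w \wedge z = w)).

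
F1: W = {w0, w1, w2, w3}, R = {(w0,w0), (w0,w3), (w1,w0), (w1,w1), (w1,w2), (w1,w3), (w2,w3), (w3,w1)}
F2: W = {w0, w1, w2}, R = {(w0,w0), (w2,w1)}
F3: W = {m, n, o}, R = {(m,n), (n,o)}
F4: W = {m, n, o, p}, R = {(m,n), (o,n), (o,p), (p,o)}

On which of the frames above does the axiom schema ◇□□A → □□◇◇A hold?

This is the axiom for a generalized confluence (Geach) condition; its first-order frame correspondent is ∀x ∀y ∀z ((xRy ∧ xR²z) → ∃w (yR²w ∧ zR²w)).
F1: condition met.
F2: condition met.
F3: fails — mRn, mR²o but no w with nR²w and oR²w.
F4: fails — oRn, oR²o but no w with nR²w and oR²w.
Valid on: F1, F2.

F1, F2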